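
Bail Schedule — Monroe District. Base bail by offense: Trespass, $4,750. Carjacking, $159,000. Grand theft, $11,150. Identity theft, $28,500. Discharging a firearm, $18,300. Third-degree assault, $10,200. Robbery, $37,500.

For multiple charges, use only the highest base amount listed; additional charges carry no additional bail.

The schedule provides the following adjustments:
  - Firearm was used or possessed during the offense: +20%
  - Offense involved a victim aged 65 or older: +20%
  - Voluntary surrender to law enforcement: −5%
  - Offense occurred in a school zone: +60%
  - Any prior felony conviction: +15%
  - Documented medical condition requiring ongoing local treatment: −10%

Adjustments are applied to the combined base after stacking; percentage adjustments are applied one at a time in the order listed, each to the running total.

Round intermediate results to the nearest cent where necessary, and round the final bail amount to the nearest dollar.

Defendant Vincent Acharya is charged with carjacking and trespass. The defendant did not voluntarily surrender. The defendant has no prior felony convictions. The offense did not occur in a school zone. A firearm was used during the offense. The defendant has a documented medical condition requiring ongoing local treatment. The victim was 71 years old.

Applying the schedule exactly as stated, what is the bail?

Base amounts from the schedule: carjacking $159,000; trespass $4,750.
Stacking rule: use the highest base only. Highest is carjacking at $159,000. Combined base = $159,000.
Firearm was used or possessed during the offense (+20%): $159,000 × 1.2 = $190,800.
Offense involved a victim aged 65 or older (+20%): $190,800 × 1.2 = $228,960.
Documented medical condition requiring ongoing local treatment (−10%): $228,960 × 0.9 = $206,064.

$206,064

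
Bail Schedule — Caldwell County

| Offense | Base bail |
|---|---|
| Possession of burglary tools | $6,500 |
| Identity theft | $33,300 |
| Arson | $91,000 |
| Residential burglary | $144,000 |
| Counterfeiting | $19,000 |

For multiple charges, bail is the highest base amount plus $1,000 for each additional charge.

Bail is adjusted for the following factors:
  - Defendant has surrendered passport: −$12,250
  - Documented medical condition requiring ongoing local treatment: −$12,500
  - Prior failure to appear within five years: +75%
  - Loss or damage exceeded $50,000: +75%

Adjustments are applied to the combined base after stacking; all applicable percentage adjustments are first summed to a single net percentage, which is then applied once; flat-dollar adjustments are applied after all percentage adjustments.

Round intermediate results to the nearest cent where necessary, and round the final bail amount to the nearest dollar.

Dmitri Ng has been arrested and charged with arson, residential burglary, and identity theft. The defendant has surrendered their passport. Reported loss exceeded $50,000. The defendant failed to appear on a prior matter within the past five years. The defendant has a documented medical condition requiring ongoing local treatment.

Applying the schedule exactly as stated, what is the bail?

Base amounts from the schedule: arson $91,000; residential burglary $144,000; identity theft $33,300.
Stacking rule: highest base plus $1,000 per additional charge. Highest is residential burglary at $144,000; 2 additional charges → +$2,000. Combined base = $146,000.
Net percentage adjustment: +75% +75% = +150%. $146,000 × 2.5 = $365,000.
Defendant has surrendered passport (−$12,250 flat): $365,000 − $12,250 = $352,750.
Documented medical condition requiring ongoing local treatment (−$12,500 flat): $352,750 − $12,500 = $340,250.

$340,250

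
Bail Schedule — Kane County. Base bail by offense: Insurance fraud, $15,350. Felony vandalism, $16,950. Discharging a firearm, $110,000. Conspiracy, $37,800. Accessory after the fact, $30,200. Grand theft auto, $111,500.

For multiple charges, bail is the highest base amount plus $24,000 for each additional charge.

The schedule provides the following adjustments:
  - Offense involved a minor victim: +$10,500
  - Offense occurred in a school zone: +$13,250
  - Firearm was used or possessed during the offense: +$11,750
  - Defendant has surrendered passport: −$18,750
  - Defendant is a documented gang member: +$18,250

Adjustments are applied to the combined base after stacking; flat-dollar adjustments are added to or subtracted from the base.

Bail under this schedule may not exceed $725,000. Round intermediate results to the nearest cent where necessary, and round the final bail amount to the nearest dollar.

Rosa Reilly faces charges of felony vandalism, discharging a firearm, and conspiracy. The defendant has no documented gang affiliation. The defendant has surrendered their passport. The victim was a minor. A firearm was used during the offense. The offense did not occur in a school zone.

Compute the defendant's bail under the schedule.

$161,500

Base amounts from the schedule: felony vandalism $16,950; discharging a firearm $110,000; conspiracy $37,800.
Stacking rule: highest base plus $24,000 per additional charge. Highest is discharging a firearm at $110,000; 2 additional charges → +$48,000. Combined base = $158,000.
Offense involved a minor victim (+$10,500 flat): $158,000 + $10,500 = $168,500.
Firearm was used or possessed during the offense (+$11,750 flat): $168,500 + $11,750 = $180,250.
Defendant has surrendered passport (−$18,750 flat): $180,250 − $18,750 = $161,500.
$161,500 is within the $725,000 maximum.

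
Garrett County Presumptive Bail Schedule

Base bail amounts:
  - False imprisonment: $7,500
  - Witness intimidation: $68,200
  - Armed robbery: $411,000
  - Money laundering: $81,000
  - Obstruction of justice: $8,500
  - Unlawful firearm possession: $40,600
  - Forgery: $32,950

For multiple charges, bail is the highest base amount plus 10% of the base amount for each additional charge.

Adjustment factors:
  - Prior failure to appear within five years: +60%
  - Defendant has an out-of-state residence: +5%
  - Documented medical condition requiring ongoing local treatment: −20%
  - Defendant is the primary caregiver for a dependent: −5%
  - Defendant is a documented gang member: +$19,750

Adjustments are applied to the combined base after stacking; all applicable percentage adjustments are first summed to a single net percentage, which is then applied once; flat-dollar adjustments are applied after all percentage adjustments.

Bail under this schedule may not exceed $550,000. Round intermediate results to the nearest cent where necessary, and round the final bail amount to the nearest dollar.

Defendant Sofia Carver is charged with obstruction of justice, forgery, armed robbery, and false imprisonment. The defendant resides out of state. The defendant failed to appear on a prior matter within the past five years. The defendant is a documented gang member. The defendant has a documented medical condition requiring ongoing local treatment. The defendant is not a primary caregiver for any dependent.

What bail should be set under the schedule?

Base amounts from the schedule: obstruction of justice $8,500; forgery $32,950; armed robbery $411,000; false imprisonment $7,500.
Stacking rule: highest base plus 10% of each additional charge. Highest is armed robbery at $411,000. Additional: $8,500 × 10% = $850; $32,950 × 10% = $3,295; $7,500 × 10% = $750. Combined base = $411,000 + $4,895 = $415,895.
Net percentage adjustment: +60% +5% −20% = +45%. $415,895 × 1.45 = $603,047.75.
Defendant is a documented gang member (+$19,750 flat): $603,047.75 + $19,750 = $622,797.75.
Result $622,797.75 exceeds the maximum of $550,000; bail is capped at $550,000.

$550,000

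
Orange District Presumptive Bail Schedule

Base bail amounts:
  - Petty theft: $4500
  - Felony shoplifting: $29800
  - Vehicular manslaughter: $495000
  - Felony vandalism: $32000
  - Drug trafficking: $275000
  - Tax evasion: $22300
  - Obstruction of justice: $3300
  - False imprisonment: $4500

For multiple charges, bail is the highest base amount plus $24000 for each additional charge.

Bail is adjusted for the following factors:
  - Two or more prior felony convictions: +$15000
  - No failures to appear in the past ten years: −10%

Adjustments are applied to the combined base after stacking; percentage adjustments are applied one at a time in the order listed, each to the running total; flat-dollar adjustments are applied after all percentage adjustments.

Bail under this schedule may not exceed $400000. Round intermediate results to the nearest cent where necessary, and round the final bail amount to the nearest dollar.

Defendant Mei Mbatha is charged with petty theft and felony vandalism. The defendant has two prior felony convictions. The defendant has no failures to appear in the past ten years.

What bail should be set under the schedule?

$65400

Base amounts from the schedule: petty theft $4500; felony vandalism $32000.
Stacking rule: highest base plus $24000 per additional charge. Highest is felony vandalism at $32000; 1 additional charge → +$24000. Combined base = $56000.
No failures to appear in the past ten years (−10%): $56000 × 0.9 = $50400.
Two or more prior felony convictions (+$15000 flat): $50400 + $15000 = $65400.
$65400 is within the $400000 maximum.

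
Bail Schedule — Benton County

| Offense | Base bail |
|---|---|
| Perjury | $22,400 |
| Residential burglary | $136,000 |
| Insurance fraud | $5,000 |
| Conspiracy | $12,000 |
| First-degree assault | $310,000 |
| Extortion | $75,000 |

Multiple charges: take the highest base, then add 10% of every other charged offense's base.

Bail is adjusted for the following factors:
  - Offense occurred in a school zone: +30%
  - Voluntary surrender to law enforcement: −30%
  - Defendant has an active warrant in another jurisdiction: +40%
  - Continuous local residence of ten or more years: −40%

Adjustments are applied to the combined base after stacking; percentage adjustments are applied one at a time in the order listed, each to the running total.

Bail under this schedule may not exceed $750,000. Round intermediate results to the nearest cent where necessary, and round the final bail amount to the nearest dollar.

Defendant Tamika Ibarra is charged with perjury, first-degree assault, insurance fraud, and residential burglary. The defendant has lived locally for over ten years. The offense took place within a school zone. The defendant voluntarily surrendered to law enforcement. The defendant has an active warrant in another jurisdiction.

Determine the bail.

Base amounts from the schedule: perjury $22,400; first-degree assault $310,000; insurance fraud $5,000; residential burglary $136,000.
Stacking rule: highest base plus 10% of each additional charge. Highest is first-degree assault at $310,000. Additional: $22,400 × 10% = $2,240; $5,000 × 10% = $500; $136,000 × 10% = $13,600. Combined base = $310,000 + $16,340 = $326,340.
Offense occurred in a school zone (+30%): $326,340 × 1.3 = $424,242.
Voluntary surrender to law enforcement (−30%): $424,242 × 0.7 = $296,969.40.
Defendant has an active warrant in another jurisdiction (+40%): $296,969.40 × 1.4 = $415,757.16.
Continuous local residence of ten or more years (−40%): $415,757.16 × 0.6 = $249,454.30.
$249,454.30 is within the $750,000 maximum.
Rounded to the nearest dollar: $249,454.

$249,454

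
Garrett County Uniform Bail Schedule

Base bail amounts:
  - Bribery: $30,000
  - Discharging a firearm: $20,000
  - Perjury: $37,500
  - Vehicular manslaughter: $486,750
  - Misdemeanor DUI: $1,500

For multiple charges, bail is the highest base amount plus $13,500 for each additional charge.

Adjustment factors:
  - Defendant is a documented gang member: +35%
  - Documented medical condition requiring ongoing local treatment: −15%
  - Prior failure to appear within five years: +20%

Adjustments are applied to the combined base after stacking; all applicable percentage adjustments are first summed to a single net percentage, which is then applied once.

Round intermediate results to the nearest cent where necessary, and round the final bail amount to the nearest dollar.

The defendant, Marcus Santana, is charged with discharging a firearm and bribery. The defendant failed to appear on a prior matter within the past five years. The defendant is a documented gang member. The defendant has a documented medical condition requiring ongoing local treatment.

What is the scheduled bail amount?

Base amounts from the schedule: discharging a firearm $20,000; bribery $30,000.
Stacking rule: highest base plus $13,500 per additional charge. Highest is bribery at $30,000; 1 additional charge → +$13,500. Combined base = $43,500.
Net percentage adjustment: +35% −15% +20% = +40%. $43,500 × 1.4 = $60,900.

$60,900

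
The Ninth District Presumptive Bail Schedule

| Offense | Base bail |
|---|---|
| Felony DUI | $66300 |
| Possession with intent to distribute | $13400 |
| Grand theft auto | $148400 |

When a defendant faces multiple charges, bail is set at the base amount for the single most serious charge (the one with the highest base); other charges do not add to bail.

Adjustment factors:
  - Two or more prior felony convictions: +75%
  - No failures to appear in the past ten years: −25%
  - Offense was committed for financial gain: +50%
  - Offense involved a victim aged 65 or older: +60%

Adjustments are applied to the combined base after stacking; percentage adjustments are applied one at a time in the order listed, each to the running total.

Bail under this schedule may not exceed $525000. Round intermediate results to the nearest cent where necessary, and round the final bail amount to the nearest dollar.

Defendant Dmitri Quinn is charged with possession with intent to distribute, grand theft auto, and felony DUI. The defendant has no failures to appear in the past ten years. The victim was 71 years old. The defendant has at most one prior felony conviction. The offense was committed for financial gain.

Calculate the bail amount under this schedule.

$267120

Base amounts from the schedule: possession with intent to distribute $13400; grand theft auto $148400; felony DUI $66300.
Stacking rule: use the highest base only. Highest is grand theft auto at $148400. Combined base = $148400.
No failures to appear in the past ten years (−25%): $148400 × 0.75 = $111300.
Offense was committed for financial gain (+50%): $111300 × 1.5 = $166950.
Offense involved a victim aged 65 or older (+60%): $166950 × 1.6 = $267120.
$267120 is within the $525000 maximum.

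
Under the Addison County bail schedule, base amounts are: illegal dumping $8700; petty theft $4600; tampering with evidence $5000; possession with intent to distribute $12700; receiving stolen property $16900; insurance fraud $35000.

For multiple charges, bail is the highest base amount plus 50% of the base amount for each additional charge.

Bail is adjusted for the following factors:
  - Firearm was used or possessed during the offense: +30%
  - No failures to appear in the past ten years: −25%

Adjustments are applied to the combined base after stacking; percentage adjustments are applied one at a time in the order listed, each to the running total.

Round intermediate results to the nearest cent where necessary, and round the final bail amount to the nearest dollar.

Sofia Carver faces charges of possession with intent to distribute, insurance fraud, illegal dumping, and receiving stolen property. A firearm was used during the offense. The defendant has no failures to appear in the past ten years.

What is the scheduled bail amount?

Base amounts from the schedule: possession with intent to distribute $12700; insurance fraud $35000; illegal dumping $8700; receiving stolen property $16900.
Stacking rule: highest base plus 50% of each additional charge. Highest is insurance fraud at $35000. Additional: $12700 × 50% = $6350; $8700 × 50% = $4350; $16900 × 50% = $8450. Combined base = $35000 + $19150 = $54150.
Firearm was used or possessed during the offense (+30%): $54150 × 1.3 = $70395.
No failures to appear in the past ten years (−25%): $70395 × 0.75 = $52796.25.
Rounded to the nearest dollar: $52796.

$52796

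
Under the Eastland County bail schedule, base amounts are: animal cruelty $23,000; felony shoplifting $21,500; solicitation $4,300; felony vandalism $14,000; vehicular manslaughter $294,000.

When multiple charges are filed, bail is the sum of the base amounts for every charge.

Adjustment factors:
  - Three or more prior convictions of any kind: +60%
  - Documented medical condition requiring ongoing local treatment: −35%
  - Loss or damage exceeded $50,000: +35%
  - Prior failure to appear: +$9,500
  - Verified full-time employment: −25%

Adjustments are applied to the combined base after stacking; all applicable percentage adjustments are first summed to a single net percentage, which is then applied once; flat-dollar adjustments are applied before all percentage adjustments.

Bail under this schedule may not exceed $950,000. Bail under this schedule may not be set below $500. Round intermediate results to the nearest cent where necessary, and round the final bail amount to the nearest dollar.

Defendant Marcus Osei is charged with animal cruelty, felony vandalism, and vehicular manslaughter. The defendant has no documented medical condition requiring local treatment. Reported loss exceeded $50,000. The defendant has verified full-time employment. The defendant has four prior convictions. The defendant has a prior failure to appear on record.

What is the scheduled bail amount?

$578,850

Base amounts from the schedule: animal cruelty $23,000; felony vandalism $14,000; vehicular manslaughter $294,000.
Stacking rule: sum of all bases. $23,000 + $14,000 + $294,000 = $331,000.
Prior failure to appear (+$9,500 flat): $331,000 + $9,500 = $340,500.
Net percentage adjustment: +60% +35% −25% = +70%. $340,500 × 1.7 = $578,850.
$578,850 is within the $950,000 maximum.
$578,850 is at or above the $500 minimum.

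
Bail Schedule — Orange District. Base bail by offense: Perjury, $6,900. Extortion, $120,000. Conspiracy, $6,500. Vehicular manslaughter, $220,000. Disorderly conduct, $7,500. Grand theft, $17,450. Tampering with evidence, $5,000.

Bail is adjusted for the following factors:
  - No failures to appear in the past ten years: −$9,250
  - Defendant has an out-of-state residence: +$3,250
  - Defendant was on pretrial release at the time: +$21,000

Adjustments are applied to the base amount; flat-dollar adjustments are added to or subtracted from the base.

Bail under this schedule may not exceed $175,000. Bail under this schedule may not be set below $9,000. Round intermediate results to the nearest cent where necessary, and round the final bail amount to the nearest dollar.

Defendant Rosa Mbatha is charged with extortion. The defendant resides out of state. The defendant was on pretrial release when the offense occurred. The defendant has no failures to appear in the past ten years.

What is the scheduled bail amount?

$135,000

Base amounts from the schedule: extortion $120,000.
Single charge. Combined base = $120,000.
No failures to appear in the past ten years (−$9,250 flat): $120,000 − $9,250 = $110,750.
Defendant has an out-of-state residence (+$3,250 flat): $110,750 + $3,250 = $114,000.
Defendant was on pretrial release at the time (+$21,000 flat): $114,000 + $21,000 = $135,000.
$135,000 is within the $175,000 maximum.
$135,000 is at or above the $9,000 minimum.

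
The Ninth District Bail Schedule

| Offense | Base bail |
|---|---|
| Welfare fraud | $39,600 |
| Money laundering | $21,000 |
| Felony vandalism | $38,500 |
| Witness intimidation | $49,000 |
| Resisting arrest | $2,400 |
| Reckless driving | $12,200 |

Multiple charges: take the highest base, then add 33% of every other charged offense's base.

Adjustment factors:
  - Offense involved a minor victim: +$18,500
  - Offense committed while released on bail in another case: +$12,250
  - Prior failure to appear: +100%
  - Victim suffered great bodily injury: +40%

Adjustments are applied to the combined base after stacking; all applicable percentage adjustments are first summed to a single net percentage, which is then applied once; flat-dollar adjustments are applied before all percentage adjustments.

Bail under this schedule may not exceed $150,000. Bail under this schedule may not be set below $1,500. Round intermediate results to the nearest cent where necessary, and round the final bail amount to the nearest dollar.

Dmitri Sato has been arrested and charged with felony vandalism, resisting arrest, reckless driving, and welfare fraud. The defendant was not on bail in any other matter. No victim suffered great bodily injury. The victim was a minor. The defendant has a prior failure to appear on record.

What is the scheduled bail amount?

Base amounts from the schedule: felony vandalism $38,500; resisting arrest $2,400; reckless driving $12,200; welfare fraud $39,600.
Stacking rule: highest base plus 33% of each additional charge. Highest is welfare fraud at $39,600. Additional: $38,500 × 33% = $12,705; $2,400 × 33% = $792; $12,200 × 33% = $4,026. Combined base = $39,600 + $17,523 = $57,123.
Offense involved a minor victim (+$18,500 flat): $57,123 + $18,500 = $75,623.
Prior failure to appear (+100%): $75,623 × 2 = $151,246.
Result $151,246 exceeds the maximum of $150,000; bail is capped at $150,000.
$150,000 is at or above the $1,500 minimum.

$150,000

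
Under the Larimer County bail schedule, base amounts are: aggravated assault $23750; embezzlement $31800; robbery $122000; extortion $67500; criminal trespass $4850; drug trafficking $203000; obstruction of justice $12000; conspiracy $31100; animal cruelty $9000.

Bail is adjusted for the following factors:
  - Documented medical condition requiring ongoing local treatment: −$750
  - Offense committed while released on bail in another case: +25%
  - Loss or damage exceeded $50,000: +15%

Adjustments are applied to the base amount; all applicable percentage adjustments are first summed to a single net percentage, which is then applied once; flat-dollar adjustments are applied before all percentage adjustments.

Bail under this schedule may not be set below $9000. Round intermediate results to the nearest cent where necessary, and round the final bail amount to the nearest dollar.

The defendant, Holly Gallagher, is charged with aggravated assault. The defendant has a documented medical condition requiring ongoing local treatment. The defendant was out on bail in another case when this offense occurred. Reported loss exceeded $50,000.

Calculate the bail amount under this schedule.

Base amounts from the schedule: aggravated assault $23750.
Single charge. Combined base = $23750.
Documented medical condition requiring ongoing local treatment (−$750 flat): $23750 − $750 = $23000.
Net percentage adjustment: +25% +15% = +40%. $23000 × 1.4 = $32200.
$32200 is at or above the $9000 minimum.

$32200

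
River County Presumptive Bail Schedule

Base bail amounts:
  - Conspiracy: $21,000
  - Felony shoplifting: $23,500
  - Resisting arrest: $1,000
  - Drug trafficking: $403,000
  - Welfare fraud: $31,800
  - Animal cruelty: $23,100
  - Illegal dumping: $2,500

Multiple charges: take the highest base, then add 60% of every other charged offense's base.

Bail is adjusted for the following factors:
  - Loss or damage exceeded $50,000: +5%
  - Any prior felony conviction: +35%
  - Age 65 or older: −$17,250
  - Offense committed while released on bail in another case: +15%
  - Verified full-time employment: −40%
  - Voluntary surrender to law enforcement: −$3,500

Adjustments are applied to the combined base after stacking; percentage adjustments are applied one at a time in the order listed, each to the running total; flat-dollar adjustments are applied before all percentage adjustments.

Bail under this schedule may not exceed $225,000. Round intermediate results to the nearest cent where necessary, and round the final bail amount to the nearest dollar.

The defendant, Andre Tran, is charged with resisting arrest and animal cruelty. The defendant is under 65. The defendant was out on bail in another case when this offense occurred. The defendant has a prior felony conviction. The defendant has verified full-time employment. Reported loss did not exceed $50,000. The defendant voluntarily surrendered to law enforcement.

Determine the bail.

$18,816

Base amounts from the schedule: resisting arrest $1,000; animal cruelty $23,100.
Stacking rule: highest base plus 60% of each additional charge. Highest is animal cruelty at $23,100. Additional: $1,000 × 60% = $600. Combined base = $23,100 + $600 = $23,700.
Voluntary surrender to law enforcement (−$3,500 flat): $23,700 − $3,500 = $20,200.
Any prior felony conviction (+35%): $20,200 × 1.35 = $27,270.
Offense committed while released on bail in another case (+15%): $27,270 × 1.15 = $31,360.50.
Verified full-time employment (−40%): $31,360.50 × 0.6 = $18,816.30.
$18,816.30 is within the $225,000 maximum.
Rounded to the nearest dollar: $18,816.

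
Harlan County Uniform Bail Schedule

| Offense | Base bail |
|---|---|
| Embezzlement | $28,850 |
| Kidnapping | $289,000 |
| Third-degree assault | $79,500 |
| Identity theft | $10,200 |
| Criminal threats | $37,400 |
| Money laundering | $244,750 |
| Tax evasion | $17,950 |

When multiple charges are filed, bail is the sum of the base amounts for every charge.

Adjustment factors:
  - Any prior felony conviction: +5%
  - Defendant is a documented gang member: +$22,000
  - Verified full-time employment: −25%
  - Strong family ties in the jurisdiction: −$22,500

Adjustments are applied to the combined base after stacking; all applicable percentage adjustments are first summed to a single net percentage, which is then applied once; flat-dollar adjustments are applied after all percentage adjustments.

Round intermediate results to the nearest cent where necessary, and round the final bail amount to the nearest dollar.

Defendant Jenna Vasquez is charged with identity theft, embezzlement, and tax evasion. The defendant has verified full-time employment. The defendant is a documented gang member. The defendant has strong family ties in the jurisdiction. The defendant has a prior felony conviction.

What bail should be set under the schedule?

$45,100

Base amounts from the schedule: identity theft $10,200; embezzlement $28,850; tax evasion $17,950.
Stacking rule: sum of all bases. $10,200 + $28,850 + $17,950 = $57,000.
Net percentage adjustment: +5% −25% = −20%. $57,000 × 0.8 = $45,600.
Defendant is a documented gang member (+$22,000 flat): $45,600 + $22,000 = $67,600.
Strong family ties in the jurisdiction (−$22,500 flat): $67,600 − $22,500 = $45,100.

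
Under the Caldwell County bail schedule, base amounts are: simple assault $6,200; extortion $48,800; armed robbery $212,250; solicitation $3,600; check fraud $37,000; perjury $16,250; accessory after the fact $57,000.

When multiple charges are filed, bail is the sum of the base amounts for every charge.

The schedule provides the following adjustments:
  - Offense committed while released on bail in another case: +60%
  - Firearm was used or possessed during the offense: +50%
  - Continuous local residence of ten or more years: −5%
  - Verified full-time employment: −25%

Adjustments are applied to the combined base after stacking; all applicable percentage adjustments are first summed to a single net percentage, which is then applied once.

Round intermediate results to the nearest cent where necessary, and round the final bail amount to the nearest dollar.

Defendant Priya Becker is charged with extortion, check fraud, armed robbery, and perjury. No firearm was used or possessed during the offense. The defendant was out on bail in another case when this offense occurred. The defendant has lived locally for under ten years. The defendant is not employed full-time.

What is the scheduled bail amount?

$502,880

Base amounts from the schedule: extortion $48,800; check fraud $37,000; armed robbery $212,250; perjury $16,250.
Stacking rule: sum of all bases. $48,800 + $37,000 + $212,250 + $16,250 = $314,300.
Offense committed while released on bail in another case (+60%): $314,300 × 1.6 = $502,880.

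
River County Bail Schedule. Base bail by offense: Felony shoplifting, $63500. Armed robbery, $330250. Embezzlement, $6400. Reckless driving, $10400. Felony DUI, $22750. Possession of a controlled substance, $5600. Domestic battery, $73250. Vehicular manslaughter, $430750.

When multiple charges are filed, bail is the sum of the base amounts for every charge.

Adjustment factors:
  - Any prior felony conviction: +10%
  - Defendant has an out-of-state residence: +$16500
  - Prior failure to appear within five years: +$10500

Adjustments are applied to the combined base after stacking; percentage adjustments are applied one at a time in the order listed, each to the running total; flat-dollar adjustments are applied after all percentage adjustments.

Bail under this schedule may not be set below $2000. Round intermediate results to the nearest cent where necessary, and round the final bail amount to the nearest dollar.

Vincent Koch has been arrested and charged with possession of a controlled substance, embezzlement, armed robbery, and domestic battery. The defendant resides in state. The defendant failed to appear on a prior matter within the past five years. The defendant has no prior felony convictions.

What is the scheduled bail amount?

Base amounts from the schedule: possession of a controlled substance $5600; embezzlement $6400; armed robbery $330250; domestic battery $73250.
Stacking rule: sum of all bases. $5600 + $6400 + $330250 + $73250 = $415500.
Prior failure to appear within five years (+$10500 flat): $415500 + $10500 = $426000.
$426000 is at or above the $2000 minimum.

$426000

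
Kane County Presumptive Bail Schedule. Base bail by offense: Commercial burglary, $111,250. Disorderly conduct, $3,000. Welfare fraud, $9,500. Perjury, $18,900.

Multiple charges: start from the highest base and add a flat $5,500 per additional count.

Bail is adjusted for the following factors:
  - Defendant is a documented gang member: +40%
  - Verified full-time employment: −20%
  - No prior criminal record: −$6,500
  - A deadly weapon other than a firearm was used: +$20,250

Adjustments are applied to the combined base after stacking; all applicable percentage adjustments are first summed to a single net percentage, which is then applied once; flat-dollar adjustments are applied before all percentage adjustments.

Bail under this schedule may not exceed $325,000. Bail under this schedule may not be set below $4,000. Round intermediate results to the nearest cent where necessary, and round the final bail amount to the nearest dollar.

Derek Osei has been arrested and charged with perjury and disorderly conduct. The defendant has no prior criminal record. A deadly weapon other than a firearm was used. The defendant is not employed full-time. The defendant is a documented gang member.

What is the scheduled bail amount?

Base amounts from the schedule: perjury $18,900; disorderly conduct $3,000.
Stacking rule: highest base plus $5,500 per additional charge. Highest is perjury at $18,900; 1 additional charge → +$5,500. Combined base = $24,400.
No prior criminal record (−$6,500 flat): $24,400 − $6,500 = $17,900.
A deadly weapon other than a firearm was used (+$20,250 flat): $17,900 + $20,250 = $38,150.
Defendant is a documented gang member (+40%): $38,150 × 1.4 = $53,410.
$53,410 is within the $325,000 maximum.
$53,410 is at or above the $4,000 minimum.

$53,410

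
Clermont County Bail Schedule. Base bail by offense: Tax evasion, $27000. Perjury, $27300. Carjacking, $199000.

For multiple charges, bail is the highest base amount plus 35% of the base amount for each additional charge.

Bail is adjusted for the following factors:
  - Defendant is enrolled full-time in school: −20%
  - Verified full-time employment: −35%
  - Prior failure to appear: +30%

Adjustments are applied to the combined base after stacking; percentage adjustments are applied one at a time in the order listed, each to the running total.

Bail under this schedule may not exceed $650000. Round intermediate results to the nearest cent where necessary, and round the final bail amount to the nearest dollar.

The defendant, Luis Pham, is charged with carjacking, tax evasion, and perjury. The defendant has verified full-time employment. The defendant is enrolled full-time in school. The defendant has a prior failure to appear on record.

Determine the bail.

Base amounts from the schedule: carjacking $199000; tax evasion $27000; perjury $27300.
Stacking rule: highest base plus 35% of each additional charge. Highest is carjacking at $199000. Additional: $27000 × 35% = $9450; $27300 × 35% = $9555. Combined base = $199000 + $19005 = $218005.
Defendant is enrolled full-time in school (−20%): $218005 × 0.8 = $174404.
Verified full-time employment (−35%): $174404 × 0.65 = $113362.60.
Prior failure to appear (+30%): $113362.60 × 1.3 = $147371.38.
$147371.38 is within the $650000 maximum.
Rounded to the nearest dollar: $147371.

$147371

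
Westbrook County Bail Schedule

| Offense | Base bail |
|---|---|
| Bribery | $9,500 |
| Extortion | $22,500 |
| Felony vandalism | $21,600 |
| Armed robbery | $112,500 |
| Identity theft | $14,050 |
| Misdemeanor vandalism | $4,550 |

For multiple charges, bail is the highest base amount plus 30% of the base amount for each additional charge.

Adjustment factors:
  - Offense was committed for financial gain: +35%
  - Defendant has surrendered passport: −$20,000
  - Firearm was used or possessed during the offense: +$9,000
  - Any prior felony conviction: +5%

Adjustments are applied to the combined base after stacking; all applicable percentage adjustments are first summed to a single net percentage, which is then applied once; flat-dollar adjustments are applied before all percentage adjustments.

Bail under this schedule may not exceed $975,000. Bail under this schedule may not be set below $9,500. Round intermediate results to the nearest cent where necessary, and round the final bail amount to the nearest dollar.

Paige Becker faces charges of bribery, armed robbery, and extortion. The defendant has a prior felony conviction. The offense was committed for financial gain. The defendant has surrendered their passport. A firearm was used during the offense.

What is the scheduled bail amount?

$155,540

Base amounts from the schedule: bribery $9,500; armed robbery $112,500; extortion $22,500.
Stacking rule: highest base plus 30% of each additional charge. Highest is armed robbery at $112,500. Additional: $9,500 × 30% = $2,850; $22,500 × 30% = $6,750. Combined base = $112,500 + $9,600 = $122,100.
Defendant has surrendered passport (−$20,000 flat): $122,100 − $20,000 = $102,100.
Firearm was used or possessed during the offense (+$9,000 flat): $102,100 + $9,000 = $111,100.
Net percentage adjustment: +35% +5% = +40%. $111,100 × 1.4 = $155,540.
$155,540 is within the $975,000 maximum.
$155,540 is at or above the $9,500 minimum.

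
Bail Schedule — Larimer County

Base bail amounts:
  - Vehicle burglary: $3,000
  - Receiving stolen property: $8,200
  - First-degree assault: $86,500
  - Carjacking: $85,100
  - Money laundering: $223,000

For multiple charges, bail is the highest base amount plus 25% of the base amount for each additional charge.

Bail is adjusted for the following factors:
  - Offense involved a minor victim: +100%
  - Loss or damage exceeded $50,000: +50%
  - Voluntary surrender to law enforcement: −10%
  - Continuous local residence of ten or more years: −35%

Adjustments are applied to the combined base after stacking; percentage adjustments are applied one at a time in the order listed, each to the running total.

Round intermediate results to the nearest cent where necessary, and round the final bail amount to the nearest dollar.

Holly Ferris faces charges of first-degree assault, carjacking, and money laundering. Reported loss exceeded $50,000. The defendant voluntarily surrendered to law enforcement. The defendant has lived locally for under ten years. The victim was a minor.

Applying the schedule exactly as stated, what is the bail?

$717,930

Base amounts from the schedule: first-degree assault $86,500; carjacking $85,100; money laundering $223,000.
Stacking rule: highest base plus 25% of each additional charge. Highest is money laundering at $223,000. Additional: $86,500 × 25% = $21,625; $85,100 × 25% = $21,275. Combined base = $223,000 + $42,900 = $265,900.
Offense involved a minor victim (+100%): $265,900 × 2 = $531,800.
Loss or damage exceeded $50,000 (+50%): $531,800 × 1.5 = $797,700.
Voluntary surrender to law enforcement (−10%): $797,700 × 0.9 = $717,930.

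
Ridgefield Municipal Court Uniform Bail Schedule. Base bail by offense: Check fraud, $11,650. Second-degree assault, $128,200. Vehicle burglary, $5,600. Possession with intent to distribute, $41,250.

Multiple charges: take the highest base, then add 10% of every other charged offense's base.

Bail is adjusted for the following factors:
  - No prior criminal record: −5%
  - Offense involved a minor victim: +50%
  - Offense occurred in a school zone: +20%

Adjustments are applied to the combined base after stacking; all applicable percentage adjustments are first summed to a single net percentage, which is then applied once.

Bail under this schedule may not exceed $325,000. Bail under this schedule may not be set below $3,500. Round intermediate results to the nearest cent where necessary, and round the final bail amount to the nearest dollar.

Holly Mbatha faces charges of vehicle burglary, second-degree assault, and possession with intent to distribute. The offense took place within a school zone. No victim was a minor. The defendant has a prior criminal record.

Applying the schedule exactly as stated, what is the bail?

Base amounts from the schedule: vehicle burglary $5,600; second-degree assault $128,200; possession with intent to distribute $41,250.
Stacking rule: highest base plus 10% of each additional charge. Highest is second-degree assault at $128,200. Additional: $5,600 × 10% = $560; $41,250 × 10% = $4,125. Combined base = $128,200 + $4,685 = $132,885.
Offense occurred in a school zone (+20%): $132,885 × 1.2 = $159,462.
$159,462 is within the $325,000 maximum.
$159,462 is at or above the $3,500 minimum.

$159,462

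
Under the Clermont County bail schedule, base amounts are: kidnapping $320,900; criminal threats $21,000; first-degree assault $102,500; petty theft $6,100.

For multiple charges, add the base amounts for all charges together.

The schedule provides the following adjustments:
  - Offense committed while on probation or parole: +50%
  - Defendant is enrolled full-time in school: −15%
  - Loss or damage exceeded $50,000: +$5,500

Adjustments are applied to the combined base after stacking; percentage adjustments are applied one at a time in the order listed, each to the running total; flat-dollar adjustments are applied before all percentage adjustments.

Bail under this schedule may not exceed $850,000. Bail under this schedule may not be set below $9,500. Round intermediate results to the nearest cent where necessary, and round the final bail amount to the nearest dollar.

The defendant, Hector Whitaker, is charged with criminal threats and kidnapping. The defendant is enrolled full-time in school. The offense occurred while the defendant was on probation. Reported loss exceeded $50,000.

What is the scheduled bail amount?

$442,935

Base amounts from the schedule: criminal threats $21,000; kidnapping $320,900.
Stacking rule: sum of all bases. $21,000 + $320,900 = $341,900.
Loss or damage exceeded $50,000 (+$5,500 flat): $341,900 + $5,500 = $347,400.
Offense committed while on probation or parole (+50%): $347,400 × 1.5 = $521,100.
Defendant is enrolled full-time in school (−15%): $521,100 × 0.85 = $442,935.
$442,935 is within the $850,000 maximum.
$442,935 is at or above the $9,500 minimum.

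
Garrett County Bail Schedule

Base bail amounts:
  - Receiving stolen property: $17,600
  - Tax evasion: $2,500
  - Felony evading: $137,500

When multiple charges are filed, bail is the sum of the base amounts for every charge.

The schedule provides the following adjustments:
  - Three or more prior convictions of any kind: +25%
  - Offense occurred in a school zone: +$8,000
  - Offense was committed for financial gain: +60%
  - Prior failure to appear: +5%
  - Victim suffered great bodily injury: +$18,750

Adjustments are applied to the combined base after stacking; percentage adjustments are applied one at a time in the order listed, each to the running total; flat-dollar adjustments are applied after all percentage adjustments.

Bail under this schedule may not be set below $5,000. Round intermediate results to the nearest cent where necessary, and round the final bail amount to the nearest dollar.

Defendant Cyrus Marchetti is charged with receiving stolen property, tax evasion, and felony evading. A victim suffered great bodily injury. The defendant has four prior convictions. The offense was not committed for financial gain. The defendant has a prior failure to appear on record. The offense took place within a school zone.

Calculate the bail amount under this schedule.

$233,600

Base amounts from the schedule: receiving stolen property $17,600; tax evasion $2,500; felony evading $137,500.
Stacking rule: sum of all bases. $17,600 + $2,500 + $137,500 = $157,600.
Three or more prior convictions of any kind (+25%): $157,600 × 1.25 = $197,000.
Prior failure to appear (+5%): $197,000 × 1.05 = $206,850.
Offense occurred in a school zone (+$8,000 flat): $206,850 + $8,000 = $214,850.
Victim suffered great bodily injury (+$18,750 flat): $214,850 + $18,750 = $233,600.
$233,600 is at or above the $5,000 minimum.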